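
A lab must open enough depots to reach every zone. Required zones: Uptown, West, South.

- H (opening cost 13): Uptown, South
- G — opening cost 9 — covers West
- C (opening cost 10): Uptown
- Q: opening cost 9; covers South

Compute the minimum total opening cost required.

22

Choose H and G: together they cover Uptown, West, South — every zone.
Total opening cost: 13 + 9 = 22.
No cover costs less than 22.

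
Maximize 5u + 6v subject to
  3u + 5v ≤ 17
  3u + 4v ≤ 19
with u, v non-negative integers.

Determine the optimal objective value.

26

Relaxing integrality, the LP optimum is 28.33 at (u,v) = (5.67, 0), which is not an integer point.
(u,v)=(4,1): 3·4+5·1=17≤17, 3·4+4·1=16≤19, objective 26.
(u,v)=(5,0): 3·5+5·0=15≤17, 3·5+4·0=15≤19, objective 25.
(u,v)=(3,1): 3·3+5·1=14≤17, 3·3+4·1=13≤19, objective 21.
(u,v)=(4,0): 3·4+5·0=12≤17, 3·4+4·0=12≤19, objective 20.
No feasible integer point exceeds 26.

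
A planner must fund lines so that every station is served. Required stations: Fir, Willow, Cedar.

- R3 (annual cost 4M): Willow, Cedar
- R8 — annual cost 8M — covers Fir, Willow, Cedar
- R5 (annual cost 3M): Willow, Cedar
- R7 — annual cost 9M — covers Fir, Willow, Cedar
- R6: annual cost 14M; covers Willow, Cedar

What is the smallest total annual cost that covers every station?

8

This is an integer covering problem.
The greedy cost-per-new-station heuristic would pick R5 and R8 for 11, but a cheaper cover exists.
R8 alone covers Fir, Willow, Cedar — every station.
Total annual cost: 8.
No cover costs less than 8.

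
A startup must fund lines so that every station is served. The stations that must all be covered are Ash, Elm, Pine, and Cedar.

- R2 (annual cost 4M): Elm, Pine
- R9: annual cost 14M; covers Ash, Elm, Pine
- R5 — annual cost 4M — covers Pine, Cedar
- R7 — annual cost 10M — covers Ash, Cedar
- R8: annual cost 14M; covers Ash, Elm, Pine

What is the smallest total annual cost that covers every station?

14

The greedy cost-per-new-station heuristic would pick R2, R5, and R7 for 18, but a cheaper cover exists.
Choose R2 and R7: together they cover Ash, Elm, Pine, Cedar — every station.
Total annual cost: 4 + 10 = 14.
No cover costs less than 14.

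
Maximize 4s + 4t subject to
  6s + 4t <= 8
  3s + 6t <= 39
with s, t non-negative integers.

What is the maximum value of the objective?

(s,t)=(0,2): 6·0+4·2=8≤8, 3·0+6·2=12≤39, objective 8.
(s,t)=(0,1): 6·0+4·1=4≤8, 3·0+6·1=6≤39, objective 4.
No feasible integer point exceeds 8.

8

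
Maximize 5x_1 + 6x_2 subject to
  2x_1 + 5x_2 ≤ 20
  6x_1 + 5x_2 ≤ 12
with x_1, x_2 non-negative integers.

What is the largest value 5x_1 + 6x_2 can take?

12

(x_1,x_2)=(0,2) is feasible, giving 12.
(x_1,x_2)=(1,1) is feasible, giving 11.
(x_1,x_2)=(0,1) is feasible, giving 6.
The best lattice point is (0,2), giving 12.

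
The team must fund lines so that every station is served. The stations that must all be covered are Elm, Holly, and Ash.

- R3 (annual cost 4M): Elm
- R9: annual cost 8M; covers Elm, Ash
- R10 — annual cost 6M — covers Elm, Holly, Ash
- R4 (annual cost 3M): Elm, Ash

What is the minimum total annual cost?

6

R10 alone covers Elm, Holly, Ash — every station.
Total annual cost: 6.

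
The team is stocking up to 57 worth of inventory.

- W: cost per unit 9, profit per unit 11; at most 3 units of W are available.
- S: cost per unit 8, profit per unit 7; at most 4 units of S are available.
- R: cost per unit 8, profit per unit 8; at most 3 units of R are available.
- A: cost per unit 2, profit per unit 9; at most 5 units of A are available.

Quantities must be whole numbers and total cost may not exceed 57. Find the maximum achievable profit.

Take 3×W, 2×R, and 5×A: cost 53 ≤ 57, profit 3·11 + 2·8 + 5·9 = 94.
A has the best ratio (9/2) and is taken to its limit of 5; remaining capacity is filled optimally with the others.

94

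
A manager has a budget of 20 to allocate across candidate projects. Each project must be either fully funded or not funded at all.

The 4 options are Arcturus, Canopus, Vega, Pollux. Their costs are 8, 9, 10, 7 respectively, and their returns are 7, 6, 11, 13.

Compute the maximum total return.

Treat it as a binary knapsack problem.
Take Vega and Pollux: cost 10 + 7 = 17 ≤ 20, return 11 + 13 = 24.
No other feasible combination does better.

24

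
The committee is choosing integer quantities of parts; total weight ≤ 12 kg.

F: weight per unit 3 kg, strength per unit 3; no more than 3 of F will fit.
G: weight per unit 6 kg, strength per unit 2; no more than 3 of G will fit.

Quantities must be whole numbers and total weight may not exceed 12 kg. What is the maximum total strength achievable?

9

3×F: weight 9 ≤ 12, strength 3·3 = 9.
2×F and 1×G: weight 12 ≤ 12, strength 2·3 + 1·2 = 8.
Best is 9.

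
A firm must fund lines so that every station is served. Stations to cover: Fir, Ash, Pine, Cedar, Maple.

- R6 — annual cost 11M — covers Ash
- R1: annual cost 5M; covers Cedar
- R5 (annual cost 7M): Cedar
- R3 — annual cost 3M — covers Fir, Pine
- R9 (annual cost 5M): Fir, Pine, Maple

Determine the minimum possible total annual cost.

This is an integer covering problem.
The greedy cost-per-new-station heuristic would pick R3, R1, R9, and R6 for 24, but a cheaper cover exists.
Choose R6, R1, and R9: together they cover Fir, Ash, Pine, Cedar, Maple — every station.
Total annual cost: 11 + 5 + 5 = 21.
No cover costs less than 21.

21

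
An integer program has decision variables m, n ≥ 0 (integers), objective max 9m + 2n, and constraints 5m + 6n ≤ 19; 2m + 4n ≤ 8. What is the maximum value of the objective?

27

The continuous relaxation peaks at (3.8, 0) with value 34.20; rounding to a feasible lattice point costs some objective.
(m,n)=(3,0): 5·3+6·0=15≤19, 2·3+4·0=6≤8, objective 27.
(m,n)=(2,1): 5·2+6·1=16≤19, 2·2+4·1=8≤8, objective 20.
(m,n)=(2,0): 5·2+6·0=10≤19, 2·2+4·0=4≤8, objective 18.
Maximum is 27 at (m,n)=(3,0).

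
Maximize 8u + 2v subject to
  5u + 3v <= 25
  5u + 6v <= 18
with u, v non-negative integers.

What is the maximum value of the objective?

24

(u,v)=(3,0): 5·3+3·0=15≤25, 5·3+6·0=15≤18, objective 24.
(u,v)=(2,1): 5·2+3·1=13≤25, 5·2+6·1=16≤18, objective 18.
(u,v)=(2,0): 5·2+3·0=10≤25, 5·2+6·0=10≤18, objective 16.
The best lattice point is (3,0), giving 24.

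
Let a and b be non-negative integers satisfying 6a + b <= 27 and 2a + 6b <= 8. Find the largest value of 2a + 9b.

11

The continuous relaxation peaks at (0, 1.33) with value 12.00; rounding to a feasible lattice point costs some objective.
(a,b)=(1,1): 6·1+1·1=7≤27, 2·1+6·1=8≤8, objective 11.
(a,b)=(0,1): 6·0+1·1=1≤27, 2·0+6·1=6≤8, objective 9.
(a,b)=(2,0): 6·2+1·0=12≤27, 2·2+6·0=4≤8, objective 4.
Maximum is 11 at (a,b)=(1,1).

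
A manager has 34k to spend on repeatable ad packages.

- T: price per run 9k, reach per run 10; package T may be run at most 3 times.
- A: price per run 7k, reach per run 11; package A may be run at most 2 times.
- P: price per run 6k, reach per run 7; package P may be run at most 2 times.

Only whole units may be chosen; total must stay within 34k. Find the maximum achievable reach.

3×T and 1×A: price 34 ≤ 34, reach 3·10 + 1·11 = 41.
2×T and 2×A: price 32 ≤ 34, reach 2·10 + 2·11 = 42.
Best is 42.

42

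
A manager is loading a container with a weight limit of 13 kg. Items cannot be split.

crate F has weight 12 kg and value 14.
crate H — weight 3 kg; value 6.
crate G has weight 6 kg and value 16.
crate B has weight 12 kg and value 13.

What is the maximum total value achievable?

Allowing fractional choices, the relaxed optimum would be about 26.7, but items are indivisible.
crate H + crate G: weight 3 + 6 = 9 ≤ 13, value 6 + 16 = 22.
crate G: weight 6 ≤ 13, value 16.
Best is crate H and crate G with total value 22.

22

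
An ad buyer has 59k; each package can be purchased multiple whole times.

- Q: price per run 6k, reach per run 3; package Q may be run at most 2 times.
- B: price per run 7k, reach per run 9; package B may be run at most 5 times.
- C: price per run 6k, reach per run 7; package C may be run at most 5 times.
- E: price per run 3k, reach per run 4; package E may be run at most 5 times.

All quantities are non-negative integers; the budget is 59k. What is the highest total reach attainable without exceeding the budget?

75

5×B, 3×C, and 2×E: price 59 ≤ 59, reach 5·9 + 3·7 + 2·4 = 74.
5×B, 2×C, and 4×E: price 59 ≤ 59, reach 5·9 + 2·7 + 4·4 = 75.
Best is 75.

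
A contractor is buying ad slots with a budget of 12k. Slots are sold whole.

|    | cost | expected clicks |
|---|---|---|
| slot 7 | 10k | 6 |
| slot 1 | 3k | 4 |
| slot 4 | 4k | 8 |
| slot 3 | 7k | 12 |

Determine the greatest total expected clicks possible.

20

Allowing fractional choices, the relaxed optimum would be about 21.3, but ad slots are indivisible.
slot 1 + slot 3: cost 3 + 7 = 10 ≤ 12, expected clicks 4 + 12 = 16.
slot 1 + slot 4: cost 3 + 4 = 7 ≤ 12, expected clicks 4 + 8 = 12.
slot 4 + slot 3: cost 4 + 7 = 11 ≤ 12, expected clicks 8 + 12 = 20.
Best is slot 4 and slot 3 with total expected clicks 20.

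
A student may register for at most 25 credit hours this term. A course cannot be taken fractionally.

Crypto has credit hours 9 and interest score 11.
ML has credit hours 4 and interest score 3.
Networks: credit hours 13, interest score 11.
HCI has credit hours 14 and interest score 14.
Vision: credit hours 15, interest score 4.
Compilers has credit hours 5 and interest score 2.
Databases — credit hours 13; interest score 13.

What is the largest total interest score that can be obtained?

Crypto + Databases: credit hours 9 + 13 = 22 ≤ 25, interest score 11 + 13 = 24.
Crypto + HCI: credit hours 9 + 14 = 23 ≤ 25, interest score 11 + 14 = 25.
Crypto + Networks: credit hours 9 + 13 = 22 ≤ 25, interest score 11 + 11 = 22.
Best is Crypto and HCI with total interest score 25.

25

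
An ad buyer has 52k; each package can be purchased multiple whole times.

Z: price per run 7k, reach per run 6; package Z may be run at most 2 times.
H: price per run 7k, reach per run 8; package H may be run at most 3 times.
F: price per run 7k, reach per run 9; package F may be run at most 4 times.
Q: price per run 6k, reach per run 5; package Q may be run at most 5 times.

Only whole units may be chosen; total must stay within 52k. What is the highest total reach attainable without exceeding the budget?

60

F has the best ratio (9/7); taking only F gives at most 4×9 = 36 (stopped by the supply cap of 4).
Mixing does better — 3×H and 4×F: price 49 ≤ 52, reach 3·8 + 4·9 = 60.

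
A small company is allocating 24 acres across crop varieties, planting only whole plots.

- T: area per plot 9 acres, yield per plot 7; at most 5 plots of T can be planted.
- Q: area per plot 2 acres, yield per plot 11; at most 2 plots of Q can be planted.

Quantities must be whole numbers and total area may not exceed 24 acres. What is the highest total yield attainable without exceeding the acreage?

Q has the best ratio (11/2); taking only Q gives at most 2×11 = 22 (stopped by the supply cap of 2).
Mixing does better — 2×T and 2×Q: area 22 ≤ 24, yield 2·7 + 2·11 = 36.

36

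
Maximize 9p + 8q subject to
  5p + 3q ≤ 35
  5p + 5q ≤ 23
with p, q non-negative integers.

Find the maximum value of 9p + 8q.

(p,q)=(4,0) is feasible, giving 36.
(p,q)=(3,1) is feasible, giving 35.
(p,q)=(3,0) is feasible, giving 27.
Maximum is 36 at (p,q)=(4,0).

36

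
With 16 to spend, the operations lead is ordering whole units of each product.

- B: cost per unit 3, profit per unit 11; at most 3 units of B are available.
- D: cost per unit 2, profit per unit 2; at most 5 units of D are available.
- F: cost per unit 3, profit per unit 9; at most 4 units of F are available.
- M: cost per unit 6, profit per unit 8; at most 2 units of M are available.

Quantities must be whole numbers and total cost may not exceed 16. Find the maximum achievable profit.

51

B has the best ratio (11/3); taking only B gives at most 3×11 = 33 (stopped by the supply cap of 3).
Mixing does better — 3×B and 2×F: cost 15 ≤ 16, profit 3·11 + 2·9 = 51.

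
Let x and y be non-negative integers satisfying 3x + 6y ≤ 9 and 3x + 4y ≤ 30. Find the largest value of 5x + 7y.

(x,y)=(3,0): 3·3+6·0=9≤9, 3·3+4·0=9≤30, objective 15.
(x,y)=(2,0): 3·2+6·0=6≤9, 3·2+4·0=6≤30, objective 10.
Maximum is 15 at (x,y)=(3,0).

15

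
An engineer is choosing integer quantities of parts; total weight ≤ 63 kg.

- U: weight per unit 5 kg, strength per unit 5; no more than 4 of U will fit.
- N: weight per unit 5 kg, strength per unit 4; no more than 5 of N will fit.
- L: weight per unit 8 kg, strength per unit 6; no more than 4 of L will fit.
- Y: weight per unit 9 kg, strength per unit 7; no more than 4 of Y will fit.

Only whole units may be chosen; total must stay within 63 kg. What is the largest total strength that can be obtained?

54

Take 4×U, 5×N, and 2×Y: weight 63 ≤ 63, strength 4·5 + 5·4 + 2·7 = 54.
U has the best ratio (5/5) and is taken to its limit of 4; remaining capacity is filled optimally with the others.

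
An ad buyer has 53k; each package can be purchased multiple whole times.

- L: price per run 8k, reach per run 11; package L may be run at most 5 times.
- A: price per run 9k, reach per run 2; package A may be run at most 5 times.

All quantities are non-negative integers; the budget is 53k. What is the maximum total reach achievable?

This is a bounded integer knapsack.
L has the best ratio (11/8); taking only L gives at most 5×11 = 55 (stopped by the supply cap of 5).
Mixing does better — 5×L and 1×A: price 49 ≤ 53, reach 5·11 + 1·2 = 57.

57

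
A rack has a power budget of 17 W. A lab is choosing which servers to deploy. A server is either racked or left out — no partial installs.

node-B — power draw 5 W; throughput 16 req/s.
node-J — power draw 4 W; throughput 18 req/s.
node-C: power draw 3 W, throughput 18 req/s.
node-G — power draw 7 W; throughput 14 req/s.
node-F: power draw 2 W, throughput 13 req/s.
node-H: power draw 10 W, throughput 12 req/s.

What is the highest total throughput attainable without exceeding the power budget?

65

Allowing fractional choices, the relaxed optimum would be about 71.0, but servers are indivisible.
node-B + node-J + node-C + node-F: power draw 5 + 4 + 3 + 2 = 14 ≤ 17, throughput 16 + 18 + 18 + 13 = 65.
node-J + node-C + node-G + node-F: power draw 4 + 3 + 7 + 2 = 16 ≤ 17, throughput 18 + 18 + 14 + 13 = 63.
Best is node-B, node-J, node-C, and node-F with total throughput 65.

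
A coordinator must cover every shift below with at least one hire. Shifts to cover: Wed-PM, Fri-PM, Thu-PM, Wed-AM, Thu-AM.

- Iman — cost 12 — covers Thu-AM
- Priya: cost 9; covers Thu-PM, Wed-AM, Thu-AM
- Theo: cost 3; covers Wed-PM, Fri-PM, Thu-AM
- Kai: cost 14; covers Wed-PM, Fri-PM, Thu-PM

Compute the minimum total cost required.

Choose Priya and Theo: together they cover Wed-PM, Fri-PM, Thu-PM, Wed-AM, Thu-AM — every shift.
Total cost: 9 + 3 = 12.
No cover costs less than 12.

12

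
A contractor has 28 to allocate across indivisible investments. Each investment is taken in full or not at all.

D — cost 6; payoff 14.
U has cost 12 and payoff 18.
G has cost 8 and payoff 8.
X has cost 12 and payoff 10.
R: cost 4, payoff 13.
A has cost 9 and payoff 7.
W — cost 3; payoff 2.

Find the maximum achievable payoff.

Allowing fractional choices, the relaxed optimum would be about 51.0, but investments are indivisible.
D + G + R + A: cost 6 + 8 + 4 + 9 = 27 ≤ 28, payoff 14 + 8 + 13 + 7 = 42.
D + U + R: cost 6 + 12 + 4 = 22 ≤ 28, payoff 14 + 18 + 13 = 45.
D + U + R + W: cost 6 + 12 + 4 + 3 = 25 ≤ 28, payoff 14 + 18 + 13 + 2 = 47.
Best is D, U, R, and W with total payoff 47.

47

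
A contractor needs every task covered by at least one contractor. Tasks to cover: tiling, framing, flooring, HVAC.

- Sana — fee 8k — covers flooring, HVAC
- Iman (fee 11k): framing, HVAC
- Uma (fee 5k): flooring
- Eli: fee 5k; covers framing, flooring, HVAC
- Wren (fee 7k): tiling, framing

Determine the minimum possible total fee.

12

Choose Eli and Wren: together they cover tiling, framing, flooring, HVAC — every task.
Total fee: 5 + 7 = 12.
No cover costs less than 12.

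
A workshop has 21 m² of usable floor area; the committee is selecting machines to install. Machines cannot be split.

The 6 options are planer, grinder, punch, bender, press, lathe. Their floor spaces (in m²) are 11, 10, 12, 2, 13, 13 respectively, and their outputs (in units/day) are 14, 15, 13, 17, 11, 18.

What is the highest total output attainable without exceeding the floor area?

35

bender + lathe: floor space 2 + 13 = 15 ≤ 21, output 17 + 18 = 35.
planer + bender: floor space 11 + 2 = 13 ≤ 21, output 14 + 17 = 31.
grinder + bender: floor space 10 + 2 = 12 ≤ 21, output 15 + 17 = 32.
Best is bender and lathe with total output 35.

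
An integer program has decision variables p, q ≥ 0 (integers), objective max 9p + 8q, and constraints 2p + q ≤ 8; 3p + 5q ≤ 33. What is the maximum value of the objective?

57

(p,q)=(1,6) is feasible, giving 57.
(p,q)=(1,5) is feasible, giving 49.
(p,q)=(0,6) is feasible, giving 48.
The best lattice point is (1,6), giving 57.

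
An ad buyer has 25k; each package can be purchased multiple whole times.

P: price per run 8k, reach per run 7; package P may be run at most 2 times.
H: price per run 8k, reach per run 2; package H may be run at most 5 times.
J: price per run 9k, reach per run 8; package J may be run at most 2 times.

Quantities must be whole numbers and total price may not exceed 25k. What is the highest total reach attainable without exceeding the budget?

22

This is a bounded integer knapsack.
1×P, 1×H, and 1×J: price 25 ≤ 25, reach 1·7 + 1·2 + 1·8 = 17.
2×P and 1×J: price 25 ≤ 25, reach 2·7 + 1·8 = 22.
Best is 22.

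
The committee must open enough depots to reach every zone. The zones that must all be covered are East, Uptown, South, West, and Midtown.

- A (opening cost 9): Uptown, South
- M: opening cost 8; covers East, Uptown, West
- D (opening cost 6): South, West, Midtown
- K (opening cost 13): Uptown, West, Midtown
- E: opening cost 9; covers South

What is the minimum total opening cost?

Choose M and D: together they cover East, Uptown, South, West, Midtown — every zone.
Total opening cost: 8 + 6 = 14.
No cover costs less than 14.

14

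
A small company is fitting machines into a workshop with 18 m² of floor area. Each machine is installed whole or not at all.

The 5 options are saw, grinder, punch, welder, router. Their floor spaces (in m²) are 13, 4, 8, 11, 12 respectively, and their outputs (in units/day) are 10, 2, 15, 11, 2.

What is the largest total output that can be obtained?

17

Allowing fractional choices, the relaxed optimum would be about 25.0, but machines are indivisible.
punch: floor space 8 ≤ 18, output 15.
grinder + punch: floor space 4 + 8 = 12 ≤ 18, output 2 + 15 = 17.
Best is grinder and punch with total output 17.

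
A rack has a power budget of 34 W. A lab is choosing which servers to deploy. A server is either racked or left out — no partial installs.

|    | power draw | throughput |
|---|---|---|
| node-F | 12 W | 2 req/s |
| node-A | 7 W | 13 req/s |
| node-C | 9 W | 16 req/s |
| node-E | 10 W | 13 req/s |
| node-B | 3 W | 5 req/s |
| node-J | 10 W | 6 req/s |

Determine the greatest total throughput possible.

node-A + node-C + node-E + node-B: power draw 7 + 9 + 10 + 3 = 29 ≤ 34, throughput 13 + 16 + 13 + 5 = 47.
node-A + node-C + node-B + node-J: power draw 7 + 9 + 3 + 10 = 29 ≤ 34, throughput 13 + 16 + 5 + 6 = 40.
node-A + node-C + node-E: power draw 7 + 9 + 10 = 26 ≤ 34, throughput 13 + 16 + 13 = 42.
Best is node-A, node-C, node-E, and node-B with total throughput 47.

47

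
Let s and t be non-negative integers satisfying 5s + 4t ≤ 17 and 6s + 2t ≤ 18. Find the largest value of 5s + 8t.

The continuous relaxation peaks at (0, 4.25) with value 34.00; rounding to a feasible lattice point costs some objective.
(s,t)=(0,4): 5·0+4·4=16≤17, 6·0+2·4=8≤18, objective 32.
(s,t)=(1,3): 5·1+4·3=17≤17, 6·1+2·3=12≤18, objective 29.
No feasible integer point exceeds 32.

32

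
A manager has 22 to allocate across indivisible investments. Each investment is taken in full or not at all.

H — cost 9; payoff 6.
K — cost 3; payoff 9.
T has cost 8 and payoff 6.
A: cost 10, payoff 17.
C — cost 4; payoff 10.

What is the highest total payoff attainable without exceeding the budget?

K + A + C: cost 3 + 10 + 4 = 17 ≤ 22, payoff 9 + 17 + 10 = 36.
T + A + C: cost 8 + 10 + 4 = 22 ≤ 22, payoff 6 + 17 + 10 = 33.
Best is K, A, and C with total payoff 36.

36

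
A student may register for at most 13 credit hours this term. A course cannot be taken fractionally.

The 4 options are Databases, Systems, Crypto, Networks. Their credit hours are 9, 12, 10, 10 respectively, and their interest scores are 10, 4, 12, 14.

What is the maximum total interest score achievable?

Allowing fractional choices, the relaxed optimum would be about 17.6, but courses are indivisible.
Crypto: credit hours 10 ≤ 13, interest score 12.
Databases: credit hours 9 ≤ 13, interest score 10.
Networks: credit hours 10 ≤ 13, interest score 14.
Best is Networks with total interest score 14.

14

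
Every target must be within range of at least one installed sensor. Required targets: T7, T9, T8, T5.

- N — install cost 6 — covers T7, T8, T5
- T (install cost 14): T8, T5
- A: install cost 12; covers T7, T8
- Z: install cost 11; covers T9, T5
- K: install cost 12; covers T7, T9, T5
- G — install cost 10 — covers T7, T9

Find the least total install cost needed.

16

Choose N and G: together they cover T7, T9, T8, T5 — every target.
Total install cost: 6 + 10 = 16.
No cover costs less than 16.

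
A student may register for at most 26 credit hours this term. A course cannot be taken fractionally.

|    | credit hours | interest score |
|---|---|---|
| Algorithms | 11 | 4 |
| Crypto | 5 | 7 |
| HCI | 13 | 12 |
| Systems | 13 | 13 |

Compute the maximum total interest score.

25

HCI + Systems: credit hours 13 + 13 = 26 ≤ 26, interest score 12 + 13 = 25.
Crypto + HCI: credit hours 5 + 13 = 18 ≤ 26, interest score 7 + 12 = 19.
Crypto + Systems: credit hours 5 + 13 = 18 ≤ 26, interest score 7 + 13 = 20.
Best is HCI and Systems with total interest score 25.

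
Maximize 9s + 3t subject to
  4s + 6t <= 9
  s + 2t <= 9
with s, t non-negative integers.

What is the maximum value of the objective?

18

The continuous relaxation peaks at (2.25, 0) with value 20.25; rounding to a feasible lattice point costs some objective.
(s,t)=(2,0) is feasible, giving 18.
(s,t)=(1,0) is feasible, giving 9.
Maximum is 18 at (s,t)=(2,0).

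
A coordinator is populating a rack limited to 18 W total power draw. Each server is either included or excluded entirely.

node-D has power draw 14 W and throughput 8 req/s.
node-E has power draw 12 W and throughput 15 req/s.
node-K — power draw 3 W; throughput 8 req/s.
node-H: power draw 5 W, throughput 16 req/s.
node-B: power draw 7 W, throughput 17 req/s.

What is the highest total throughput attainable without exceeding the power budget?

41

node-E + node-H: power draw 12 + 5 = 17 ≤ 18, throughput 15 + 16 = 31.
node-H + node-B: power draw 5 + 7 = 12 ≤ 18, throughput 16 + 17 = 33.
node-K + node-H + node-B: power draw 3 + 5 + 7 = 15 ≤ 18, throughput 8 + 16 + 17 = 41.
Best is node-K, node-H, and node-B with total throughput 41.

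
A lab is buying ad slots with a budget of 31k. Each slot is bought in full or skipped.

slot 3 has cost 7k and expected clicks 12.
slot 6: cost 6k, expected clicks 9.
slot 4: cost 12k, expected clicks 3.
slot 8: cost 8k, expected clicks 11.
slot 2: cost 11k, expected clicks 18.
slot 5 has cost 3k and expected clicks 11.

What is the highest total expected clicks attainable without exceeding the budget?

slot 3 + slot 8 + slot 2 + slot 5: cost 7 + 8 + 11 + 3 = 29 ≤ 31, expected clicks 12 + 11 + 18 + 11 = 52.
slot 3 + slot 6 + slot 2 + slot 5: cost 7 + 6 + 11 + 3 = 27 ≤ 31, expected clicks 12 + 9 + 18 + 11 = 50.
Best is slot 3, slot 8, slot 2, and slot 5 with total expected clicks 52.

52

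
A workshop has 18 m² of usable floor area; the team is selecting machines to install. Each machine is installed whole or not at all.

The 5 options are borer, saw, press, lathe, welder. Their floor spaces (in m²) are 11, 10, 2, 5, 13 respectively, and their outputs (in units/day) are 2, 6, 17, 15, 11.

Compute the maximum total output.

38

Take saw, press, and lathe: floor space 10 + 2 + 5 = 17 ≤ 18, output 6 + 17 + 15 = 38.
No other feasible combination does better.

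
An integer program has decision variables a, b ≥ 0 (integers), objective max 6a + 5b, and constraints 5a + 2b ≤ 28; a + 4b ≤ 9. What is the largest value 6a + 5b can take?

35

The continuous relaxation peaks at (5.22, 0.944) with value 36.06; rounding to a feasible lattice point costs some objective.
(a,b)=(5,1) is feasible, giving 35.
(a,b)=(5,0) is feasible, giving 30.
(a,b)=(4,1) is feasible, giving 29.
The best lattice point is (5,1), giving 35.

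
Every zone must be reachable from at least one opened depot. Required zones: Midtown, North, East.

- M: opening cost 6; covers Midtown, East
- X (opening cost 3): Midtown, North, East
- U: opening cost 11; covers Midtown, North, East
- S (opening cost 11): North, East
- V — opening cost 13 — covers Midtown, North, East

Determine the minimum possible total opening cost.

3

This is an integer covering problem.
X alone covers Midtown, North, East — every zone.
Total opening cost: 3.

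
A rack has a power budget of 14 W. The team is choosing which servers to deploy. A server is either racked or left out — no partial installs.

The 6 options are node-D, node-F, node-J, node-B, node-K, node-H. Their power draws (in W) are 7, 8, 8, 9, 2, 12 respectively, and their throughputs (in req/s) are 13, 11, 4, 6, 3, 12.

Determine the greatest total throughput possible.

16

This is an integer program with binary decision variables.
Allowing fractional choices, the relaxed optimum would be about 22.9, but servers are indivisible.
node-K + node-H: power draw 2 + 12 = 14 ≤ 14, throughput 3 + 12 = 15.
node-D + node-K: power draw 7 + 2 = 9 ≤ 14, throughput 13 + 3 = 16.
node-F + node-K: power draw 8 + 2 = 10 ≤ 14, throughput 11 + 3 = 14.
Best is node-D and node-K with total throughput 16.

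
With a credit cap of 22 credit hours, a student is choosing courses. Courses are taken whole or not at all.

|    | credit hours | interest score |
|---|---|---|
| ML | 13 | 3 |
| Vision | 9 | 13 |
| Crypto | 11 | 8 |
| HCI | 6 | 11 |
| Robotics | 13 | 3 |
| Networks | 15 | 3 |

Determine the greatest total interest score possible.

This is an integer program with binary decision variables.
Take Vision and HCI: credit hours 9 + 6 = 15 ≤ 22, interest score 13 + 11 = 24.
No other feasible combination does better.

24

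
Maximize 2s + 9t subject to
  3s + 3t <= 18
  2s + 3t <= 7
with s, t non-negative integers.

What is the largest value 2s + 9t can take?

18

(s,t)=(0,2) is feasible, giving 18.
(s,t)=(1,1) is feasible, giving 11.
(s,t)=(0,1) is feasible, giving 9.
No feasible integer point exceeds 18.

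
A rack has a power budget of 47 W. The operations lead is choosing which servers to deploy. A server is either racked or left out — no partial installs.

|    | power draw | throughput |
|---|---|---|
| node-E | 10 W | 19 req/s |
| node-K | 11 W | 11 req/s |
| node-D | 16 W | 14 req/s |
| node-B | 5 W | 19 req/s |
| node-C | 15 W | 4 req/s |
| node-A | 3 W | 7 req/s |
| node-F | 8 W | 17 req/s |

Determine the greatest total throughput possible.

This is an integer program with binary decision variables.
node-E + node-K + node-D + node-B + node-A: power draw 10 + 11 + 16 + 5 + 3 = 45 ≤ 47, throughput 19 + 11 + 14 + 19 + 7 = 70.
node-E + node-D + node-B + node-A + node-F: power draw 10 + 16 + 5 + 3 + 8 = 42 ≤ 47, throughput 19 + 14 + 19 + 7 + 17 = 76.
node-E + node-K + node-B + node-A + node-F: power draw 10 + 11 + 5 + 3 + 8 = 37 ≤ 47, throughput 19 + 11 + 19 + 7 + 17 = 73.
Best is node-E, node-D, node-B, node-A, and node-F with total throughput 76.

76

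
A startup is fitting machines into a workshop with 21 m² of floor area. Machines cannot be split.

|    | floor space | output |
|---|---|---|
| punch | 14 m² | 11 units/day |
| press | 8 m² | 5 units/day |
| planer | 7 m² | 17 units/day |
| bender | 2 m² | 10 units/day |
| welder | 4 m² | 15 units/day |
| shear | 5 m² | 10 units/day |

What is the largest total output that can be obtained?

planer + bender + welder + shear: floor space 7 + 2 + 4 + 5 = 18 ≤ 21, output 17 + 10 + 15 + 10 = 52.
press + planer + bender + welder: floor space 8 + 7 + 2 + 4 = 21 ≤ 21, output 5 + 17 + 10 + 15 = 47.
Best is planer, bender, welder, and shear with total output 52.

52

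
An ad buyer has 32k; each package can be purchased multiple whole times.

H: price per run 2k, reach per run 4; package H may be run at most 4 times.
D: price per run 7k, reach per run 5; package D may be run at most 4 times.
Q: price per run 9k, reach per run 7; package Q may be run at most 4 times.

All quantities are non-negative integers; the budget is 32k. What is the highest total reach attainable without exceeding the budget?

This is a bounded integer knapsack.
H has the best ratio (4/2); taking only H gives at most 4×4 = 16 (stopped by the supply cap of 4).
Mixing does better — 4×H, 2×D, and 1×Q: price 31 ≤ 32, reach 4·4 + 2·5 + 1·7 = 33.

33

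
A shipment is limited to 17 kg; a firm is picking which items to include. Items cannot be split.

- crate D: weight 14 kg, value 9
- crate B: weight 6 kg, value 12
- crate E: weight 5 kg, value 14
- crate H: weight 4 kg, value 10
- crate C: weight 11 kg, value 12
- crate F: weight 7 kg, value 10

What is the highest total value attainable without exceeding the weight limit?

36

Treat it as a binary knapsack problem.
Allowing fractional choices, the relaxed optimum would be about 38.9, but items are indivisible.
crate B + crate H + crate F: weight 6 + 4 + 7 = 17 ≤ 17, value 12 + 10 + 10 = 32.
crate E + crate H + crate F: weight 5 + 4 + 7 = 16 ≤ 17, value 14 + 10 + 10 = 34.
crate B + crate E + crate H: weight 6 + 5 + 4 = 15 ≤ 17, value 12 + 14 + 10 = 36.
Best is crate B, crate E, and crate H with total value 36.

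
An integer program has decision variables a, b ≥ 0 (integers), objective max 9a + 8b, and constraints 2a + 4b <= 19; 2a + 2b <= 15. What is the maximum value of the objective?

63

The continuous relaxation peaks at (7.5, 0) with value 67.50; rounding to a feasible lattice point costs some objective.
(a,b)=(7,0): 2·7+4·0=14≤19, 2·7+2·0=14≤15, objective 63.
(a,b)=(6,1): 2·6+4·1=16≤19, 2·6+2·1=14≤15, objective 62.
(a,b)=(6,0): 2·6+4·0=12≤19, 2·6+2·0=12≤15, objective 54.
The best lattice point is (7,0), giving 63.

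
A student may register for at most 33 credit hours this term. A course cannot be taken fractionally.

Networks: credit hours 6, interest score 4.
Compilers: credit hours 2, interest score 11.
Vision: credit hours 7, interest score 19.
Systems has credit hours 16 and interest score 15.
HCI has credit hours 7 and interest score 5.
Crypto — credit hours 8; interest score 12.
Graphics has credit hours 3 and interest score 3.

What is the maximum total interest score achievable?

Allowing fractional choices, the relaxed optimum would be about 57.2, but courses are indivisible.
Compilers + Vision + Systems + Crypto: credit hours 2 + 7 + 16 + 8 = 33 ≤ 33, interest score 11 + 19 + 15 + 12 = 57.
Networks + Compilers + Vision + HCI + Crypto + Graphics: credit hours 6 + 2 + 7 + 7 + 8 + 3 = 33 ≤ 33, interest score 4 + 11 + 19 + 5 + 12 + 3 = 54.
Networks + Compilers + Vision + HCI + Crypto: credit hours 6 + 2 + 7 + 7 + 8 = 30 ≤ 33, interest score 4 + 11 + 19 + 5 + 12 = 51.
Best is Compilers, Vision, Systems, and Crypto with total interest score 57.

57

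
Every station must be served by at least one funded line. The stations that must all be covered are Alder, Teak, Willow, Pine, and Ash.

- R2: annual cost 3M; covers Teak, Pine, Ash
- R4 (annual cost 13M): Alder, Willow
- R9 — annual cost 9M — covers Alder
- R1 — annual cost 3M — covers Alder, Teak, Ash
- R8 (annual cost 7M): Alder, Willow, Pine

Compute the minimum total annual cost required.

10

The greedy cost-per-new-station heuristic would pick R2, R1, and R8 for 13, but a cheaper cover exists.
Choose R2 and R8: together they cover Alder, Teak, Willow, Pine, Ash — every station.
Total annual cost: 3 + 7 = 10.
No cover costs less than 10.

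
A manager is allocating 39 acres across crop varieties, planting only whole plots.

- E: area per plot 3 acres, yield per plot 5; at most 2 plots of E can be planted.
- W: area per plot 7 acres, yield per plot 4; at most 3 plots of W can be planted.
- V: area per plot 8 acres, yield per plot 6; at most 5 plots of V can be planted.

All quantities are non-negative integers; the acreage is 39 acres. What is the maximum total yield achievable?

34

2×E, 1×W, and 3×V: area 37 ≤ 39, yield 2·5 + 1·4 + 3·6 = 32.
2×E and 4×V: area 38 ≤ 39, yield 2·5 + 4·6 = 34.
Best is 34.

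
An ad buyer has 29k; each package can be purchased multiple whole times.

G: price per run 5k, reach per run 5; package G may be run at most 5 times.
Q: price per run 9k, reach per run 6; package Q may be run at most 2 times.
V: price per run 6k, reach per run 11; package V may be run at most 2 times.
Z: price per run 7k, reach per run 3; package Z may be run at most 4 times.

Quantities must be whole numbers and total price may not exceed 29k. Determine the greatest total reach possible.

37

This is a bounded integer knapsack.
V has the best ratio (11/6); taking only V gives at most 2×11 = 22 (stopped by the supply cap of 2).
Mixing does better — 3×G and 2×V: price 27 ≤ 29, reach 3·5 + 2·11 = 37.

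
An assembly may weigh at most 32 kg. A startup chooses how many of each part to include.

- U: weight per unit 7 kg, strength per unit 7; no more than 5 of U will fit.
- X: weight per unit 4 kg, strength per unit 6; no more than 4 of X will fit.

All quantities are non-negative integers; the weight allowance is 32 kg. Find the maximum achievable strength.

38

4×U and 1×X: weight 32 ≤ 32, strength 4·7 + 1·6 = 34.
2×U and 4×X: weight 30 ≤ 32, strength 2·7 + 4·6 = 38.
Best is 38.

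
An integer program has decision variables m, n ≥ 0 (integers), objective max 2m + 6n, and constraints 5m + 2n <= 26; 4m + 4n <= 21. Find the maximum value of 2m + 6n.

30

(m,n)=(0,5) is feasible, giving 30.
(m,n)=(1,4) is feasible, giving 26.
(m,n)=(0,4) is feasible, giving 24.
The best lattice point is (0,5), giving 30.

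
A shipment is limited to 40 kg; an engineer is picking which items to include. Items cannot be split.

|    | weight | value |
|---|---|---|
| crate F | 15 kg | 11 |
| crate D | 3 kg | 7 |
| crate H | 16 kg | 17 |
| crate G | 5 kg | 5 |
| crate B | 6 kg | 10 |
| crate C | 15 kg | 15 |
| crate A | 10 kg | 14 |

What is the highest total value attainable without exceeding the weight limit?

crate D + crate G + crate B + crate C + crate A: weight 3 + 5 + 6 + 15 + 10 = 39 ≤ 40, value 7 + 5 + 10 + 15 + 14 = 51.
crate D + crate H + crate G + crate B + crate A: weight 3 + 16 + 5 + 6 + 10 = 40 ≤ 40, value 7 + 17 + 5 + 10 + 14 = 53.
Best is crate D, crate H, crate G, crate B, and crate A with total value 53.

53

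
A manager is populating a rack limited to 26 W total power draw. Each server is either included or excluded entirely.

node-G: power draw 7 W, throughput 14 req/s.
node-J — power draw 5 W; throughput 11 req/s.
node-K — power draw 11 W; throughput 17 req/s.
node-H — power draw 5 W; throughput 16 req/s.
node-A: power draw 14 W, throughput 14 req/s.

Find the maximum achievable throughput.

47

This is a 0-1 knapsack instance.
Take node-G, node-K, and node-H: power draw 7 + 11 + 5 = 23 ≤ 26, throughput 14 + 17 + 16 = 47.
No other feasible combination does better.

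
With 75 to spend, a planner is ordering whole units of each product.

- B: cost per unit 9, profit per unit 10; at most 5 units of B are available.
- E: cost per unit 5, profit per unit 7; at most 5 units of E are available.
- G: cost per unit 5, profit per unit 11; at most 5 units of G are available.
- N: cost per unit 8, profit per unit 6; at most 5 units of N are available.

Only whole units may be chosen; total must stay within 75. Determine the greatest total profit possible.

1×B, 5×E, 5×G, and 2×N: cost 75 ≤ 75, profit 1·10 + 5·7 + 5·11 + 2·6 = 112.
3×B, 4×E, and 5×G: cost 72 ≤ 75, profit 3·10 + 4·7 + 5·11 = 113.
Best is 113.

113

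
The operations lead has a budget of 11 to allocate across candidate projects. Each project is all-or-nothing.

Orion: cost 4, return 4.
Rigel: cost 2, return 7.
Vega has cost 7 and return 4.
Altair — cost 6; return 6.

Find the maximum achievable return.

13

Allowing fractional choices, the relaxed optimum would be about 16.0, but projects are indivisible.
Rigel + Vega: cost 2 + 7 = 9 ≤ 11, return 7 + 4 = 11.
Orion + Rigel: cost 4 + 2 = 6 ≤ 11, return 4 + 7 = 11.
Rigel + Altair: cost 2 + 6 = 8 ≤ 11, return 7 + 6 = 13.
Best is Rigel and Altair with total return 13.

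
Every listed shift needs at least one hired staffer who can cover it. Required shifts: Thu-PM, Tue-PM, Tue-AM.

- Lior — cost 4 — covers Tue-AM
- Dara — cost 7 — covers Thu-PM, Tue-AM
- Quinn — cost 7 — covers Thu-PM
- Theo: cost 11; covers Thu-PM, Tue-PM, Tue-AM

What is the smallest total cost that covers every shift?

11

The greedy cost-per-new-shift heuristic would pick Dara and Theo for 18, but a cheaper cover exists.
Theo alone covers Thu-PM, Tue-PM, Tue-AM — every shift.
Total cost: 11.
No cover costs less than 11.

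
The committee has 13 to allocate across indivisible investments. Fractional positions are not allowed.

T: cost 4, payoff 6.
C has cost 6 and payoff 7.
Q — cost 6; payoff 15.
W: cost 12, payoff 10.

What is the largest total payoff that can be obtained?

22

Allowing fractional choices, the relaxed optimum would be about 24.5, but investments are indivisible.
C + Q: cost 6 + 6 = 12 ≤ 13, payoff 7 + 15 = 22.
T + Q: cost 4 + 6 = 10 ≤ 13, payoff 6 + 15 = 21.
Best is C and Q with total payoff 22.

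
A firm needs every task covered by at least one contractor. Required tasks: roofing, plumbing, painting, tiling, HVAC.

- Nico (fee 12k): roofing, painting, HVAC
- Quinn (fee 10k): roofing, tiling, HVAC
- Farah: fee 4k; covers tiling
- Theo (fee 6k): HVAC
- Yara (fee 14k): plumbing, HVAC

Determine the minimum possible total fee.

The greedy cost-per-new-task heuristic would pick Quinn, Nico, and Yara for 36, but a cheaper cover exists.
Choose Nico, Farah, and Yara: together they cover roofing, plumbing, painting, tiling, HVAC — every task.
Total fee: 12 + 4 + 14 = 30.
No cover costs less than 30.

30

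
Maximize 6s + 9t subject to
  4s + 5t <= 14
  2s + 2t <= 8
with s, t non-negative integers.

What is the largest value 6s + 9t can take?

Relaxing integrality, the LP optimum is 25.20 at (s,t) = (0, 2.8), which is not an integer point.
(s,t)=(1,2): 4·1+5·2=14≤14, 2·1+2·2=6≤8, objective 24.
(s,t)=(2,1): 4·2+5·1=13≤14, 2·2+2·1=6≤8, objective 21.
(s,t)=(0,2): 4·0+5·2=10≤14, 2·0+2·2=4≤8, objective 18.
Maximum is 24 at (s,t)=(1,2).

24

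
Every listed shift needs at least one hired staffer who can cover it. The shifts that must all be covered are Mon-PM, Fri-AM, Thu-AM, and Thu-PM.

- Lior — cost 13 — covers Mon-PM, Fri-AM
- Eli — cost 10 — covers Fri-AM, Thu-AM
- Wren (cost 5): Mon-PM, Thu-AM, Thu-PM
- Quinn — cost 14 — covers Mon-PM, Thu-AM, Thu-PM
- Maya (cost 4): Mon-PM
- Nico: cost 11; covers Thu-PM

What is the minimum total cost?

15

Choose Eli and Wren: together they cover Mon-PM, Fri-AM, Thu-AM, Thu-PM — every shift.
Total cost: 10 + 5 = 15.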